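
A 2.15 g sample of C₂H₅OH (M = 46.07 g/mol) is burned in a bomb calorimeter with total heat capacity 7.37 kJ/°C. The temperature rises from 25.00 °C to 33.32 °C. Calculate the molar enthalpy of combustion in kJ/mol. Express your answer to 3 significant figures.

ΔH = -1310 kJ/mol

ΔT = 33.32 − 25.00 = 8.32 °C
q_cal = C_cal × ΔT = 7.37 × 8.32 = 61.3184 kJ
n = 2.15 / 46.07 = 0.04667 mol
q_rxn = −q_cal = -61.3184 kJ
ΔH = -61.3184 / 0.04667 = -1314 kJ/mol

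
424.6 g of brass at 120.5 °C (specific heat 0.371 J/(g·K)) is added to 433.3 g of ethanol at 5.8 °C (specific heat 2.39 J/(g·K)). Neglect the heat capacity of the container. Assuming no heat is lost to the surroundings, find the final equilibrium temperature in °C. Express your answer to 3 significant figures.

Heat lost by brass = heat gained by ethanol.
(424.6)(0.371)(120.5 − T) = (433.3)(2.39)(T − 5.8)
157.5266 (120.5 − T) = 1035.587 (T − 5.8)
18982 − 157.5266 T = 1035.587 T − 6006.4
24988.4 = 1193.1136 T
T = 20.94 °C

T_f = 20.9 °C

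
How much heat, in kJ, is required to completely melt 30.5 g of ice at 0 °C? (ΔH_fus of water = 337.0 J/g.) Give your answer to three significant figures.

q = 10.3 kJ

q = m × ΔH_fus = 30.5 × 337.0 = 10280 J = 10.3 kJ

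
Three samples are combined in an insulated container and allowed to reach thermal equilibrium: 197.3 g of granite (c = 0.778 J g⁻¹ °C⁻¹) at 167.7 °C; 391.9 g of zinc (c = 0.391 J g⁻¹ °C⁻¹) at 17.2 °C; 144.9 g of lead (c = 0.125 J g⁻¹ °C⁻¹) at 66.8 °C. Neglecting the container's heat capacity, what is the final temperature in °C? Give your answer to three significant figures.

T_f = 91.1 °C

Σ mᵢcᵢ(T − Tᵢ) = 0  ⇒  T = Σ mᵢcᵢTᵢ / Σ mᵢcᵢ
Σ mᵢcᵢ = 197.3×0.778 + 391.9×0.391 + 144.9×0.125 = 324.8448
Σ mᵢcᵢTᵢ = 153.4994×167.7 + 153.2329×17.2 + 18.1125×66.8 = 29587
T = 29587 / 324.8448 = 91.08 °C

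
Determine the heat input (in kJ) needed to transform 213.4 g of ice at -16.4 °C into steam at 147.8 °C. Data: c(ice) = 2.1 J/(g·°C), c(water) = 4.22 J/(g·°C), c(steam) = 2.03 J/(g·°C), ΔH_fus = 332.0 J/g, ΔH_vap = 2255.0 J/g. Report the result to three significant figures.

q1 (heat ice -16.4→0.0 °C): 213.4 × 2.1 × 16.4 = 7349 J
q2 (melt at 0 °C): 213.4 × 332.0 = 70849 J
q3 (heat water 0.0→100.0 °C): 213.4 × 4.22 × 100.0 = 90055 J
q4 (vaporize at 100 °C): 213.4 × 2255.0 = 481217 J
q5 (heat steam 100.0→147.8 °C): 213.4 × 2.03 × 47.8 = 20707 J
Total: 7349 + 70849 + 90055 + 481217 + 20707 = 670177 J = 670 kJ

q = 670 kJ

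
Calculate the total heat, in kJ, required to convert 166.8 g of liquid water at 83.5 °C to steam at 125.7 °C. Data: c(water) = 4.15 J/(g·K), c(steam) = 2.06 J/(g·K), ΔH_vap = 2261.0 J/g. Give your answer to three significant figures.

q1 (heat water 83.5→100.0 °C): 166.8 × 4.15 × 16.5 = 11422 J
q2 (vaporize at 100 °C): 166.8 × 2261.0 = 377135 J
q3 (heat steam 100.0→125.7 °C): 166.8 × 2.06 × 25.7 = 8831 J
Total: 11422 + 377135 + 8831 = 397388 J = 397 kJ

q = 397 kJ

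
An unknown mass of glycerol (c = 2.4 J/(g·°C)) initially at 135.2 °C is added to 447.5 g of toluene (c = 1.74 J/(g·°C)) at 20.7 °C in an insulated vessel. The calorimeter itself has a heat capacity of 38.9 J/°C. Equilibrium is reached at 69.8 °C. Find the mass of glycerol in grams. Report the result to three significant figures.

m = 256 g

q_gained = (447.5 × 1.74 + 38.9) × (69.8 − 20.7) = 40140 J
q_lost = m × 2.4 × (135.2 − 69.8) = 156.96 m
m = 40140 / 156.96 = 256 g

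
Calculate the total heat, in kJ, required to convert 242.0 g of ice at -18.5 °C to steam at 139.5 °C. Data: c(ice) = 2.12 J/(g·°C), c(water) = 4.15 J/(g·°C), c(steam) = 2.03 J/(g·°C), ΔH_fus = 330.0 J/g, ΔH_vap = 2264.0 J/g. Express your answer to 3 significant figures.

q1 (heat ice -18.5→0.0 °C): 242.0 × 2.12 × 18.5 = 9491 J
q2 (melt at 0 °C): 242.0 × 330.0 = 79860 J
q3 (heat water 0.0→100.0 °C): 242.0 × 4.15 × 100.0 = 100430 J
q4 (vaporize at 100 °C): 242.0 × 2264.0 = 547888 J
q5 (heat steam 100.0→139.5 °C): 242.0 × 2.03 × 39.5 = 19405 J
Total: 9491 + 79860 + 100430 + 547888 + 19405 = 757074 J = 757 kJ

q = 757 kJ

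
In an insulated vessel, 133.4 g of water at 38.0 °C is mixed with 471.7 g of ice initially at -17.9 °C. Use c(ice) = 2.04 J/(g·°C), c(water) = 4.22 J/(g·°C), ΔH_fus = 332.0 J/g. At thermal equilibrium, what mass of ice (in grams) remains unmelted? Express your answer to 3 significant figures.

Heat to warm all ice to 0 °C: 471.7×2.04×17.9 = 17225 J
Heat released by water cooling to 0 °C: 133.4×4.22×38.0 = 21392 J
21392 J < 17225 + 471.7×332.0 = 173829.4 J, so not all ice melts; final T = 0 °C.
Heat left for melting: 21392 − 17225 = 4167 J
Mass melted = 4167 / 332.0 = 12.55 g
Ice remaining = 471.7 − 12.55 = 459.15 g

m_ice remaining = 459 g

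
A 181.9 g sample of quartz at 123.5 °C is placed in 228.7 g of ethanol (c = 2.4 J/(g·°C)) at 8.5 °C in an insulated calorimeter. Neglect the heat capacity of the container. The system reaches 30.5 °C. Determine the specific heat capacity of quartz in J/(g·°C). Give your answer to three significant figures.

c = 0.714 J/(g·°C)

q_gained = (228.7 × 2.4) × (30.5 − 8.5) = 12080 J
q_lost = 181.9 × c × (123.5 − 30.5) = 16916.7 c
Set equal: c = 12080 / 16916.7 = 0.714 J/(g·°C)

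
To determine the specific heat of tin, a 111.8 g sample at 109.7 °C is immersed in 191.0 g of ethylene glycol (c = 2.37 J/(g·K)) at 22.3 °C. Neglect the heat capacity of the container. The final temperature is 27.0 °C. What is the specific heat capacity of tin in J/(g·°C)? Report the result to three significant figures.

q_gained = (191.0 × 2.37) × (27.0 − 22.3) = 2128 J
q_lost = 111.8 × c × (109.7 − 27.0) = 9245.86 c
Set equal: c = 2128 / 9245.86 = 0.230 J/(g·°C)

c = 0.230 J/(g·°C)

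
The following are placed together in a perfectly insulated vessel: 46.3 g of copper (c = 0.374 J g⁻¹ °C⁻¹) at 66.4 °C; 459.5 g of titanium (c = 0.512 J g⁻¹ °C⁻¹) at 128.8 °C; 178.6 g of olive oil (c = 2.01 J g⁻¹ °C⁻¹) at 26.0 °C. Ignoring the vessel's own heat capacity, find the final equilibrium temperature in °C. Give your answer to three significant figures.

Σ mᵢcᵢ(T − Tᵢ) = 0  ⇒  T = Σ mᵢcᵢTᵢ / Σ mᵢcᵢ
Σ mᵢcᵢ = 46.3×0.374 + 459.5×0.512 + 178.6×2.01 = 611.5662
Σ mᵢcᵢTᵢ = 17.3162×66.4 + 235.264×128.8 + 358.986×26.0 = 40785
T = 40785 / 611.5662 = 66.69 °C

T_f = 66.7 °C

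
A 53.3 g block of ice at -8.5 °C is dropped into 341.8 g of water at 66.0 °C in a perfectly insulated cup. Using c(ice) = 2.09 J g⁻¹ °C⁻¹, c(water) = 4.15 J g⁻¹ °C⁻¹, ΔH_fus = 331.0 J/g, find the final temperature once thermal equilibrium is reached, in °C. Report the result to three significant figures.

T_f = 45.8 °C

Heat to bring ice to 0 °C and melt it: q₁ = 53.3×2.09×8.5 + 53.3×331.0 = 18589 J
Heat the water can supply cooling to 0 °C: 341.8×4.15×66.0 = 93619.0 J > q₁, so all ice melts.
Energy balance: 341.8×4.15×(66.0 − T) = 18589 + 53.3×4.15×(T − 0)
1418.47(66.0 − T) = 18589 + 221.195 T
93619.0 − 18589 = 1639.665 T
T = 75030.0 / 1639.665 = 45.76 °C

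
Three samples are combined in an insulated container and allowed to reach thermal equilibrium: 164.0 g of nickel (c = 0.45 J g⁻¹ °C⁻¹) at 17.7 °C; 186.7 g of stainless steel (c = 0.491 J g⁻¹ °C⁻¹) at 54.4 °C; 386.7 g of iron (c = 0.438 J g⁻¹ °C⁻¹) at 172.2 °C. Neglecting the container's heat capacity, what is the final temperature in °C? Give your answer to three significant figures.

T_f = 106 °C

Σ mᵢcᵢ(T − Tᵢ) = 0  ⇒  T = Σ mᵢcᵢTᵢ / Σ mᵢcᵢ
Σ mᵢcᵢ = 164.0×0.45 + 186.7×0.491 + 386.7×0.438 = 334.8443
Σ mᵢcᵢTᵢ = 73.8×17.7 + 91.6697×54.4 + 169.3746×172.2 = 35459
T = 35459 / 334.8443 = 105.9 °C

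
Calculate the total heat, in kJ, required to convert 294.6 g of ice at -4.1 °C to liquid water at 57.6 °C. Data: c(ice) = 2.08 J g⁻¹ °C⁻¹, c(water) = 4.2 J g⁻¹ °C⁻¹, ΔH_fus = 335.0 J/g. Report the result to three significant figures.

q1 (heat ice -4.1→0.0 °C): 294.6 × 2.08 × 4.1 = 2512 J
q2 (melt at 0 °C): 294.6 × 335.0 = 98691 J
q3 (heat water 0.0→57.6 °C): 294.6 × 4.2 × 57.6 = 71270 J
Total: 2512 + 98691 + 71270 = 172473 J = 172 kJ

q = 172 kJ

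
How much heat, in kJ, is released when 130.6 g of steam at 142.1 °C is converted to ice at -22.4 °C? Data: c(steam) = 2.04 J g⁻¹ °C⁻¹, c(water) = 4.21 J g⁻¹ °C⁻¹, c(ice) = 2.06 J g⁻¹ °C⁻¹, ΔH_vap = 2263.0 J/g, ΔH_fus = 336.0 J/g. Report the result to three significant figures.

q = 412 kJ

q1 (cool steam 142.1→100 °C): 130.6 × 2.04 × 42.1 = 11216 J
q2 (condense at 100 °C): 130.6 × 2263.0 = 295548 J
q3 (cool water 100→0 °C): 130.6 × 4.21 × 100.0 = 54983 J
q4 (freeze at 0 °C): 130.6 × 336.0 = 43882 J
q5 (cool ice 0→-22.4 °C): 130.6 × 2.06 × 22.4 = 6026 J
Total: 11216 + 295548 + 54983 + 43882 + 6026 = 411655 J = 412 kJ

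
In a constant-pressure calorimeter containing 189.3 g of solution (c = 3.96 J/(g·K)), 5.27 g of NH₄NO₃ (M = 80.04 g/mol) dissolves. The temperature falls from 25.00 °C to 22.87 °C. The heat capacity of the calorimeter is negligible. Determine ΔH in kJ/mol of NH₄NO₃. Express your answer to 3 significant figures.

ΔH = 24.3 kJ/mol

|ΔT| = |22.87 − 25.00| = 2.13 °C
|q_surr| = (189.3 × 3.96) × 2.13 = 749.628 × 2.13 = 1597 J
n(NH₄NO₃) = 5.27 / 80.04 = 0.06584 mol
Temperature fell, so q_rxn = +|q_surr| = 1.597 kJ
ΔH = q_rxn / n = 24.26 kJ/mol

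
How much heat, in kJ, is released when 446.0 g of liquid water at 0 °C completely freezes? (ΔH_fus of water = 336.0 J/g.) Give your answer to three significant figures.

q = 150 kJ

q = m × ΔH_fus = 446.0 × 336.0 = 149900 J = 150 kJ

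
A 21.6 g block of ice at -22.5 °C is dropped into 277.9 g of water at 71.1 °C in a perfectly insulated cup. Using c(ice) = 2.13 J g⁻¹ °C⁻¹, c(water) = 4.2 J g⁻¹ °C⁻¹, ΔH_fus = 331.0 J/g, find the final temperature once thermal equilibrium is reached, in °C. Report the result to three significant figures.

T_f = 59.5 °C

Heat to bring ice to 0 °C and melt it: q₁ = 21.6×2.13×22.5 + 21.6×331.0 = 8184.8 J
Heat the water can supply cooling to 0 °C: 277.9×4.2×71.1 = 82986.5 J > q₁, so all ice melts.
Energy balance: 277.9×4.2×(71.1 − T) = 8184.8 + 21.6×4.2×(T − 0)
1167.18(71.1 − T) = 8184.8 + 90.72 T
82986.5 − 8184.8 = 1257.90 T
T = 74801.7 / 1257.90 = 59.47 °C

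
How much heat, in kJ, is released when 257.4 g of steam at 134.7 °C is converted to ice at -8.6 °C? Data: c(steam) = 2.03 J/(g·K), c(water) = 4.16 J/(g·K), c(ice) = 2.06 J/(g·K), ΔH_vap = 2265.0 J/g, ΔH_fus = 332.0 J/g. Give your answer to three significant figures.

q = 798 kJ

q1 (cool steam 134.7→100 °C): 257.4 × 2.03 × 34.7 = 18132 J
q2 (condense at 100 °C): 257.4 × 2265.0 = 583011 J
q3 (cool water 100→0 °C): 257.4 × 4.16 × 100.0 = 107078 J
q4 (freeze at 0 °C): 257.4 × 332.0 = 85457 J
q5 (cool ice 0→-8.6 °C): 257.4 × 2.06 × 8.6 = 4560 J
Total: 18132 + 583011 + 107078 + 85457 + 4560 = 798238 J = 798 kJ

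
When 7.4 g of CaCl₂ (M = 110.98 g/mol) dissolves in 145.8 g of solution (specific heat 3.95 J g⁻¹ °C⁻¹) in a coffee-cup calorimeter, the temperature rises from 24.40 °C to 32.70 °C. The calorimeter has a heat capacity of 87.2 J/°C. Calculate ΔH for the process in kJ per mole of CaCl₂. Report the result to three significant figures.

ΔH = -82.5 kJ/mol

|ΔT| = |32.70 − 24.40| = 8.30 °C
|q_surr| = (145.8 × 3.95 + 87.2) × 8.30 = 663.11 × 8.30 = 5504 J
n(CaCl₂) = 7.4 / 110.98 = 0.06668 mol
Temperature rose, so q_rxn = −|q_surr| = -5.504 kJ
ΔH = q_rxn / n = -82.54 kJ/mol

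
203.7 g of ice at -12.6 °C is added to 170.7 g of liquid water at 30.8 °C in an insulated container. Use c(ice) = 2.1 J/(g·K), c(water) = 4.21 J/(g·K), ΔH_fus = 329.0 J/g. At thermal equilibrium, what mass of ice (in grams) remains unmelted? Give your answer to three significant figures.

Heat to warm all ice to 0 °C: 203.7×2.1×12.6 = 5389.9 J
Heat released by water cooling to 0 °C: 170.7×4.21×30.8 = 22134 J
22134 J < 5389.9 + 203.7×329.0 = 72407.2 J, so not all ice melts; final T = 0 °C.
Heat left for melting: 22134 − 5389.9 = 16744.1 J
Mass melted = 16744.1 / 329.0 = 50.89 g
Ice remaining = 203.7 − 50.89 = 152.81 g

m_ice remaining = 153 g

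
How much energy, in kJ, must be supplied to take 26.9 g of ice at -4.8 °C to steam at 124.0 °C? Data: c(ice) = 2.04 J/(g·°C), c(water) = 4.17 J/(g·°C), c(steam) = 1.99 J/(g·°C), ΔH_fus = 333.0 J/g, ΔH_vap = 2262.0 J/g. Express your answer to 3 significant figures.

q = 82.6 kJ

q1 (heat ice -4.8→0.0 °C): 26.9 × 2.04 × 4.8 = 263 J
q2 (melt at 0 °C): 26.9 × 333.0 = 8958 J
q3 (heat water 0.0→100.0 °C): 26.9 × 4.17 × 100.0 = 11217 J
q4 (vaporize at 100 °C): 26.9 × 2262.0 = 60848 J
q5 (heat steam 100.0→124.0 °C): 26.9 × 1.99 × 24.0 = 1285 J
Total: 263 + 8958 + 11217 + 60848 + 1285 = 82571 J = 82.6 kJ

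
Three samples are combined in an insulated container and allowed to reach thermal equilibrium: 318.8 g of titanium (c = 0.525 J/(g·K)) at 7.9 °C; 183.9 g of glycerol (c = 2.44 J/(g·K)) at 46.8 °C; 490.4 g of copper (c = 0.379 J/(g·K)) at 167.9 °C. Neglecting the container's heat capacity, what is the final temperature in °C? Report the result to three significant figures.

Σ mᵢcᵢ(T − Tᵢ) = 0  ⇒  T = Σ mᵢcᵢTᵢ / Σ mᵢcᵢ
Σ mᵢcᵢ = 318.8×0.525 + 183.9×2.44 + 490.4×0.379 = 801.9476
Σ mᵢcᵢTᵢ = 167.37×7.9 + 448.716×46.8 + 185.8616×167.9 = 53528
T = 53528 / 801.9476 = 66.748 °C

T_f = 66.7 °C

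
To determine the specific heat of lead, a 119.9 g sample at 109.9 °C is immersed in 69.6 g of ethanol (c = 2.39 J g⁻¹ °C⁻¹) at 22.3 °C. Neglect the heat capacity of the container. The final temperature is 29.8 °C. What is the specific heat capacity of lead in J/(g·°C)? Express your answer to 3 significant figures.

c = 0.130 J/(g·°C)

q_gained = (69.6 × 2.39) × (29.8 − 22.3) = 1248 J
q_lost = 119.9 × c × (109.9 − 29.8) = 9603.99 c
Set equal: c = 1248 / 9603.99 = 0.130 J/(g·°C)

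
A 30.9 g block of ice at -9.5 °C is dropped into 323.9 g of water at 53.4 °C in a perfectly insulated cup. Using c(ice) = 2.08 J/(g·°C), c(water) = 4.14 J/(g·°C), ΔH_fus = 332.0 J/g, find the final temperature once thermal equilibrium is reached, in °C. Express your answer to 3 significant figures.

T_f = 41.3 °C

Heat to bring ice to 0 °C and melt it: q₁ = 30.9×2.08×9.5 + 30.9×332.0 = 10869 J
Heat the water can supply cooling to 0 °C: 323.9×4.14×53.4 = 71606.5 J > q₁, so all ice melts.
Energy balance: 323.9×4.14×(53.4 − T) = 10869 + 30.9×4.14×(T − 0)
1340.946(53.4 − T) = 10869 + 127.926 T
71606.5 − 10869 = 1468.872 T
T = 60737.5 / 1468.872 = 41.3498 °C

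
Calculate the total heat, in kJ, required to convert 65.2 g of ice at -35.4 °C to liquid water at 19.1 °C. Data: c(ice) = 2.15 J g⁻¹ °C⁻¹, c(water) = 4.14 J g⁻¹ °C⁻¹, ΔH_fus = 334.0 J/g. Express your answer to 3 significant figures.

q1 (heat ice -35.4→0.0 °C): 65.2 × 2.15 × 35.4 = 4962 J
q2 (melt at 0 °C): 65.2 × 334.0 = 21777 J
q3 (heat water 0.0→19.1 °C): 65.2 × 4.14 × 19.1 = 5156 J
Total: 4962 + 21777 + 5156 = 31895 J = 31.9 kJ

q = 31.9 kJ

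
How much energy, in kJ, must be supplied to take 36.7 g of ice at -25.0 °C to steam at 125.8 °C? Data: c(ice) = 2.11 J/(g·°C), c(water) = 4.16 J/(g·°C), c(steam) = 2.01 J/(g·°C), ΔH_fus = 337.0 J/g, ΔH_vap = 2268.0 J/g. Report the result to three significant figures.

q = 115 kJ

q1 (heat ice -25.0→0.0 °C): 36.7 × 2.11 × 25.0 = 1936 J
q2 (melt at 0 °C): 36.7 × 337.0 = 12368 J
q3 (heat water 0.0→100.0 °C): 36.7 × 4.16 × 100.0 = 15267 J
q4 (vaporize at 100 °C): 36.7 × 2268.0 = 83236 J
q5 (heat steam 100.0→125.8 °C): 36.7 × 2.01 × 25.8 = 1903 J
Total: 1936 + 12368 + 15267 + 83236 + 1903 = 114710 J = 115 kJ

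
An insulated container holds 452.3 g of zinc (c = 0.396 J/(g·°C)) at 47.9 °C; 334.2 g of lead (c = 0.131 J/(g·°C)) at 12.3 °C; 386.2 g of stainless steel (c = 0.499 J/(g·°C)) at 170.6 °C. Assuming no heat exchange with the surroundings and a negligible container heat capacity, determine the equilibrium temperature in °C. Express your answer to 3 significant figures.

T_f = 101 °C

Σ mᵢcᵢ(T − Tᵢ) = 0  ⇒  T = Σ mᵢcᵢTᵢ / Σ mᵢcᵢ
Σ mᵢcᵢ = 452.3×0.396 + 334.2×0.131 + 386.2×0.499 = 415.6048
Σ mᵢcᵢTᵢ = 179.1108×47.9 + 43.7802×12.3 + 192.7138×170.6 = 41995
T = 41995 / 415.6048 = 101.0 °C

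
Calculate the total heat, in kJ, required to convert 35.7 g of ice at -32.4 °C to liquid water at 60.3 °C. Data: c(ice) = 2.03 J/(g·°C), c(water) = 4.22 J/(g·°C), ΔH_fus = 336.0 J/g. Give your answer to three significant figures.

q1 (heat ice -32.4→0.0 °C): 35.7 × 2.03 × 32.4 = 2348 J
q2 (melt at 0 °C): 35.7 × 336.0 = 11995 J
q3 (heat water 0.0→60.3 °C): 35.7 × 4.22 × 60.3 = 9084 J
Total: 2348 + 11995 + 9084 = 23427 J = 23.4 kJ

q = 23.4 kJ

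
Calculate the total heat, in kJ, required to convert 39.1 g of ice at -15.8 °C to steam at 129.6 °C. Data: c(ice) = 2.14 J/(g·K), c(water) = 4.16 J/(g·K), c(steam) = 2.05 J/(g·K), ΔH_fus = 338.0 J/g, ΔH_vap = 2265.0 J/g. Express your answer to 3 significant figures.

q1 (heat ice -15.8→0.0 °C): 39.1 × 2.14 × 15.8 = 1322 J
q2 (melt at 0 °C): 39.1 × 338.0 = 13216 J
q3 (heat water 0.0→100.0 °C): 39.1 × 4.16 × 100.0 = 16266 J
q4 (vaporize at 100 °C): 39.1 × 2265.0 = 88562 J
q5 (heat steam 100.0→129.6 °C): 39.1 × 2.05 × 29.6 = 2373 J
Total: 1322 + 13216 + 16266 + 88562 + 2373 = 121739 J = 122 kJ

q = 122 kJ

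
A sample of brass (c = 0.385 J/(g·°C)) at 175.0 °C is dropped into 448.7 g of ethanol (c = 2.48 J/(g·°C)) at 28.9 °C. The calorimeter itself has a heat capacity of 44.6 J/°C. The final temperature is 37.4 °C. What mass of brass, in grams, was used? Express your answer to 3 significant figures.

q_gained = (448.7 × 2.48 + 44.6) × (37.4 − 28.9) = 9838 J
q_lost = m × 0.385 × (175.0 − 37.4) = 52.976 m
m = 9838 / 52.976 = 186 g

m = 186 g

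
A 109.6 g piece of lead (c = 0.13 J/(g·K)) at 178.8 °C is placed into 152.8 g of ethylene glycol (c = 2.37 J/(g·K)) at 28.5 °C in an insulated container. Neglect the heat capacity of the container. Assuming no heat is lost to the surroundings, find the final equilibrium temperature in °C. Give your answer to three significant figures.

Heat lost by lead = heat gained by ethylene glycol.
(109.6)(0.13)(178.8 − T) = (152.8)(2.37)(T − 28.5)
14.248 (178.8 − T) = 362.136 (T − 28.5)
2547.5 − 14.248 T = 362.136 T − 10321
12868.5 = 376.384 T
T = 34.19 °C

T_f = 34.2 °C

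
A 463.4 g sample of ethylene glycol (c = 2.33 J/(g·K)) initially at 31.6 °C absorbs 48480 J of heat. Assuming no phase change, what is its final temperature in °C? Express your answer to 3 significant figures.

T_f = 76.5 °C

ΔT = q / (m c) = 48480 / (463.4 × 2.33) = 44.90 °C
T_f = 31.6 + 44.90 = 76.50 °C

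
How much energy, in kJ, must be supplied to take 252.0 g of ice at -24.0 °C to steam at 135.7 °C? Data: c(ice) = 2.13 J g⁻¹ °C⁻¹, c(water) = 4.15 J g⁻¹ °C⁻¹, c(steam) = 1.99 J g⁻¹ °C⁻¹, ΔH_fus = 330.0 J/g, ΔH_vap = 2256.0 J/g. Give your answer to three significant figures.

q1 (heat ice -24.0→0.0 °C): 252.0 × 2.13 × 24.0 = 12882 J
q2 (melt at 0 °C): 252.0 × 330.0 = 83160 J
q3 (heat water 0.0→100.0 °C): 252.0 × 4.15 × 100.0 = 104580 J
q4 (vaporize at 100 °C): 252.0 × 2256.0 = 568512 J
q5 (heat steam 100.0→135.7 °C): 252.0 × 1.99 × 35.7 = 17903 J
Total: 12882 + 83160 + 104580 + 568512 + 17903 = 787037 J = 787 kJ

q = 787 kJ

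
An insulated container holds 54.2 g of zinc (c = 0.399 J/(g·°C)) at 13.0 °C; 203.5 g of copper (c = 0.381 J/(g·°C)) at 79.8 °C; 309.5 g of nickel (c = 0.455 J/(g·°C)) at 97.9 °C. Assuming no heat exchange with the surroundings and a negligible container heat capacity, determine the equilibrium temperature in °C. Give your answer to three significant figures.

T_f = 84.4 °C

Σ mᵢcᵢ(T − Tᵢ) = 0  ⇒  T = Σ mᵢcᵢTᵢ / Σ mᵢcᵢ
Σ mᵢcᵢ = 54.2×0.399 + 203.5×0.381 + 309.5×0.455 = 239.9818
Σ mᵢcᵢTᵢ = 21.6258×13.0 + 77.5335×79.8 + 140.8225×97.9 = 20255
T = 20255 / 239.9818 = 84.40 °C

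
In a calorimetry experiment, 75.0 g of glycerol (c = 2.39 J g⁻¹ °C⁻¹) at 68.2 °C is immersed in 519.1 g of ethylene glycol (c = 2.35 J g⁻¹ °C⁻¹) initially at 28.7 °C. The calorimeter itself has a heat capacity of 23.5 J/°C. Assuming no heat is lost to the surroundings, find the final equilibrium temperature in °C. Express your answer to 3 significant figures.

T_f = 33.7 °C

Heat lost by glycerol = heat gained by ethylene glycol + calorimeter.
(75.0)(2.39)(68.2 − T) = [(519.1)(2.35) + 23.5](T − 28.7)
179.25 (68.2 − T) = 1243.385 (T − 28.7)
12225 − 179.25 T = 1243.385 T − 35685
47910 = 1422.635 T
T = 33.68 °C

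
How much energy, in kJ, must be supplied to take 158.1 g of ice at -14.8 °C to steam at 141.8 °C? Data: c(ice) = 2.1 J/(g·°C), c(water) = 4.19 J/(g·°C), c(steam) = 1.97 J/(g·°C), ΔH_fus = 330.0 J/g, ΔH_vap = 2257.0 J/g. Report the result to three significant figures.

q = 493 kJ

q1 (heat ice -14.8→0.0 °C): 158.1 × 2.1 × 14.8 = 4914 J
q2 (melt at 0 °C): 158.1 × 330.0 = 52173 J
q3 (heat water 0.0→100.0 °C): 158.1 × 4.19 × 100.0 = 66244 J
q4 (vaporize at 100 °C): 158.1 × 2257.0 = 356832 J
q5 (heat steam 100.0→141.8 °C): 158.1 × 1.97 × 41.8 = 13019 J
Total: 4914 + 52173 + 66244 + 356832 + 13019 = 493182 J = 493 kJ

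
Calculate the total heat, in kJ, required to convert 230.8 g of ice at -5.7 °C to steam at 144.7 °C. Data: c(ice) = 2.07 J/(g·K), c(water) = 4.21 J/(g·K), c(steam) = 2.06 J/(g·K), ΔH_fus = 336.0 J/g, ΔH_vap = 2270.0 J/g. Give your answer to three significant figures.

q = 723 kJ

q1 (heat ice -5.7→0.0 °C): 230.8 × 2.07 × 5.7 = 2723 J
q2 (melt at 0 °C): 230.8 × 336.0 = 77549 J
q3 (heat water 0.0→100.0 °C): 230.8 × 4.21 × 100.0 = 97167 J
q4 (vaporize at 100 °C): 230.8 × 2270.0 = 523916 J
q5 (heat steam 100.0→144.7 °C): 230.8 × 2.06 × 44.7 = 21253 J
Total: 2723 + 77549 + 97167 + 523916 + 21253 = 722608 J = 723 kJ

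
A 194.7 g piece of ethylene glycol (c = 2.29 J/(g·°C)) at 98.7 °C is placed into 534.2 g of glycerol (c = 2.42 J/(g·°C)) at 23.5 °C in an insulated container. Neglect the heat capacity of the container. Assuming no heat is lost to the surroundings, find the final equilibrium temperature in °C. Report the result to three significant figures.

Heat lost by ethylene glycol = heat gained by glycerol.
(194.7)(2.29)(98.7 − T) = (534.2)(2.42)(T − 23.5)
445.863 (98.7 − T) = 1292.764 (T − 23.5)
44007 − 445.863 T = 1292.764 T − 30380
74387 = 1738.627 T
T = 42.78 °C

T_f = 42.8 °C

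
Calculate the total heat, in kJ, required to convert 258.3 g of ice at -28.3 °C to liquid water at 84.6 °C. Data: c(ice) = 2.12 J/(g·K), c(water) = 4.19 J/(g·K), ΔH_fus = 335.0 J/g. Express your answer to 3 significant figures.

q1 (heat ice -28.3→0.0 °C): 258.3 × 2.12 × 28.3 = 15497 J
q2 (melt at 0 °C): 258.3 × 335.0 = 86531 J
q3 (heat water 0.0→84.6 °C): 258.3 × 4.19 × 84.6 = 91561 J
Total: 15497 + 86531 + 91561 = 193589 J = 194 kJ

q = 194 kJ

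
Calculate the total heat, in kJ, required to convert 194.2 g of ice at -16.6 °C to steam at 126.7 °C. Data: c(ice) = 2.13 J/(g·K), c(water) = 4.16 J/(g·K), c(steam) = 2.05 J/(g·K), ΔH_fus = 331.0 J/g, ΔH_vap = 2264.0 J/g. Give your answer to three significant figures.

q1 (heat ice -16.6→0.0 °C): 194.2 × 2.13 × 16.6 = 6867 J
q2 (melt at 0 °C): 194.2 × 331.0 = 64280 J
q3 (heat water 0.0→100.0 °C): 194.2 × 4.16 × 100.0 = 80787 J
q4 (vaporize at 100 °C): 194.2 × 2264.0 = 439669 J
q5 (heat steam 100.0→126.7 °C): 194.2 × 2.05 × 26.7 = 10630 J
Total: 6867 + 64280 + 80787 + 439669 + 10630 = 602233 J = 602 kJ

q = 602 kJ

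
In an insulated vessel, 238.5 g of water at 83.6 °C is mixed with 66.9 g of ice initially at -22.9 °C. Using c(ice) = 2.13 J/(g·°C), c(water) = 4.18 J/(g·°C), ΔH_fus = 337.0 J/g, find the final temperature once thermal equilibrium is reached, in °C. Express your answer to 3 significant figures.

Heat to bring ice to 0 °C and melt it: q₁ = 66.9×2.13×22.9 + 66.9×337.0 = 25808 J
Heat the water can supply cooling to 0 °C: 238.5×4.18×83.6 = 83343.3 J > q₁, so all ice melts.
Energy balance: 238.5×4.18×(83.6 − T) = 25808 + 66.9×4.18×(T − 0)
996.93(83.6 − T) = 25808 + 279.642 T
83343.3 − 25808 = 1276.572 T
T = 57535.3 / 1276.572 = 45.07 °C

T_f = 45.1 °C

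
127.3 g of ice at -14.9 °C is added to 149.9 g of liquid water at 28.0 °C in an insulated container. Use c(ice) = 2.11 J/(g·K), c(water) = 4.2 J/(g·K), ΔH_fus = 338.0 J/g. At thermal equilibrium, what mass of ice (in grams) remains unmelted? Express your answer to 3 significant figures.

Heat to warm all ice to 0 °C: 127.3×2.11×14.9 = 4002.2 J
Heat released by water cooling to 0 °C: 149.9×4.2×28.0 = 17628 J
17628 J < 4002.2 + 127.3×338.0 = 47029.6 J, so not all ice melts; final T = 0 °C.
Heat left for melting: 17628 − 4002.2 = 13625.8 J
Mass melted = 13625.8 / 338.0 = 40.31 g
Ice remaining = 127.3 − 40.31 = 86.99 g

m_ice remaining = 87.0 g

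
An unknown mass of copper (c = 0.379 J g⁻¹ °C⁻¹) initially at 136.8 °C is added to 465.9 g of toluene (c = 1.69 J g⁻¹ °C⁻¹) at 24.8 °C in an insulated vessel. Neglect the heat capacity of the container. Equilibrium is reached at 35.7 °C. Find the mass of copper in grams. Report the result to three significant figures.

q_gained = (465.9 × 1.69) × (35.7 − 24.8) = 8582 J
q_lost = m × 0.379 × (136.8 − 35.7) = 38.3169 m
m = 8582 / 38.3169 = 224 g

m = 224 g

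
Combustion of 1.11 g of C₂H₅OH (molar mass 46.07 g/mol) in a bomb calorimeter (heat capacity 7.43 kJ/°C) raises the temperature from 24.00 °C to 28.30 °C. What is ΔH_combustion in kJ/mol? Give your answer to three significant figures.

ΔT = 28.30 − 24.00 = 4.30 °C
q_cal = C_cal × ΔT = 7.43 × 4.30 = 31.949 kJ
n = 1.11 / 46.07 = 0.02409 mol
q_rxn = −q_cal = -31.949 kJ
ΔH = -31.949 / 0.02409 = -1326 kJ/mol

ΔH = -1330 kJ/mol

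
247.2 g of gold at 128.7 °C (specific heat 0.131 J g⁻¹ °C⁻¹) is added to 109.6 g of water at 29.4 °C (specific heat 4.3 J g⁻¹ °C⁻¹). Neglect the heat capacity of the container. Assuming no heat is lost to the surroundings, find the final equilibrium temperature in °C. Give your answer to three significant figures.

Heat lost by gold = heat gained by water.
(247.2)(0.131)(128.7 − T) = (109.6)(4.3)(T − 29.4)
32.3832 (128.7 − T) = 471.28 (T − 29.4)
4167.7 − 32.3832 T = 471.28 T − 13856
18023.7 = 503.6632 T
T = 35.79 °C

T_f = 35.8 °C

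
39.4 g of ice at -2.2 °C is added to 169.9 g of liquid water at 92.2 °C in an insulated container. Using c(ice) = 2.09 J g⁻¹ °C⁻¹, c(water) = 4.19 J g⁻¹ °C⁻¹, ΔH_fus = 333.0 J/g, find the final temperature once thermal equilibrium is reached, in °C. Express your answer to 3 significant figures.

Heat to bring ice to 0 °C and melt it: q₁ = 39.4×2.09×2.2 + 39.4×333.0 = 13301 J
Heat the water can supply cooling to 0 °C: 169.9×4.19×92.2 = 65635.4 J > q₁, so all ice melts.
Energy balance: 169.9×4.19×(92.2 − T) = 13301 + 39.4×4.19×(T − 0)
711.881(92.2 − T) = 13301 + 165.086 T
65635.4 − 13301 = 876.967 T
T = 52334.4 / 876.967 = 59.68 °C

T_f = 59.7 °C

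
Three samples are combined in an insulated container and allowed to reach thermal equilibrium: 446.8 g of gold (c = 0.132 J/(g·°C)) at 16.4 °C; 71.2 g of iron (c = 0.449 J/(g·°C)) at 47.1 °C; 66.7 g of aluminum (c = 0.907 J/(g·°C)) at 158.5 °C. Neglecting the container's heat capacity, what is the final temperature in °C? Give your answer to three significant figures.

T_f = 79.6 °C

Σ mᵢcᵢ(T − Tᵢ) = 0  ⇒  T = Σ mᵢcᵢTᵢ / Σ mᵢcᵢ
Σ mᵢcᵢ = 446.8×0.132 + 71.2×0.449 + 66.7×0.907 = 151.4433
Σ mᵢcᵢTᵢ = 58.9776×16.4 + 31.9688×47.1 + 60.4969×158.5 = 12062
T = 12062 / 151.4433 = 79.647 °C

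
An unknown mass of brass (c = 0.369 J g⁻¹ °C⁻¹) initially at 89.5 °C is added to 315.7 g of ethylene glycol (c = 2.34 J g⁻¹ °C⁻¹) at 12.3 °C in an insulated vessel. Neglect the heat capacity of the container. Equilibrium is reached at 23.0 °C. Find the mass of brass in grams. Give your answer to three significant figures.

m = 322 g

q_gained = (315.7 × 2.34) × (23.0 − 12.3) = 7904 J
q_lost = m × 0.369 × (89.5 − 23.0) = 24.5385 m
m = 7904 / 24.5385 = 322 g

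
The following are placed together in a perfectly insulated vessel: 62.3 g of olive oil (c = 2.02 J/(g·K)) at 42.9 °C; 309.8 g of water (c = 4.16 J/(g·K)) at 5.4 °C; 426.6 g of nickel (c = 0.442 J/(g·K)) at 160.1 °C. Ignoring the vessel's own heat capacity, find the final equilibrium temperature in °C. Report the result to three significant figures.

Σ mᵢcᵢ(T − Tᵢ) = 0  ⇒  T = Σ mᵢcᵢTᵢ / Σ mᵢcᵢ
Σ mᵢcᵢ = 62.3×2.02 + 309.8×4.16 + 426.6×0.442 = 1603.1712
Σ mᵢcᵢTᵢ = 125.846×42.9 + 1288.768×5.4 + 188.5572×160.1 = 42546
T = 42546 / 1603.1712 = 26.54 °C

T_f = 26.5 °C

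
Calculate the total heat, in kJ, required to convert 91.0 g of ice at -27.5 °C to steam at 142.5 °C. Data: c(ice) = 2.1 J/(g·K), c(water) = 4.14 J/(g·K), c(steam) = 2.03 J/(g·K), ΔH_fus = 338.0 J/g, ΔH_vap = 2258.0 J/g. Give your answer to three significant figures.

q1 (heat ice -27.5→0.0 °C): 91.0 × 2.1 × 27.5 = 5255 J
q2 (melt at 0 °C): 91.0 × 338.0 = 30758 J
q3 (heat water 0.0→100.0 °C): 91.0 × 4.14 × 100.0 = 37674 J
q4 (vaporize at 100 °C): 91.0 × 2258.0 = 205478 J
q5 (heat steam 100.0→142.5 °C): 91.0 × 2.03 × 42.5 = 7851 J
Total: 5255 + 30758 + 37674 + 205478 + 7851 = 287016 J = 287 kJ

q = 287 kJ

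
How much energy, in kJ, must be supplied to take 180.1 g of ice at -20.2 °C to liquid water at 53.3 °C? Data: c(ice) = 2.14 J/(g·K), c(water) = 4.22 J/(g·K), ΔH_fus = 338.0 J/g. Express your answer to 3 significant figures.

q1 (heat ice -20.2→0.0 °C): 180.1 × 2.14 × 20.2 = 7785 J
q2 (melt at 0 °C): 180.1 × 338.0 = 60874 J
q3 (heat water 0.0→53.3 °C): 180.1 × 4.22 × 53.3 = 40509 J
Total: 7785 + 60874 + 40509 = 109168 J = 109 kJ

q = 109 kJ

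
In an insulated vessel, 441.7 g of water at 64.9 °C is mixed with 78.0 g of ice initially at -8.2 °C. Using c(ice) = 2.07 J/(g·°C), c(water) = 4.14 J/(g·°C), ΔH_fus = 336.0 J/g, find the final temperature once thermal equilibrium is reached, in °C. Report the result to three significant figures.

Heat to bring ice to 0 °C and melt it: q₁ = 78.0×2.07×8.2 + 78.0×336.0 = 27532 J
Heat the water can supply cooling to 0 °C: 441.7×4.14×64.9 = 118679 J > q₁, so all ice melts.
Energy balance: 441.7×4.14×(64.9 − T) = 27532 + 78.0×4.14×(T − 0)
1828.638(64.9 − T) = 27532 + 322.92 T
118679 − 27532 = 2151.558 T
T = 91147 / 2151.558 = 42.36 °C

T_f = 42.4 °C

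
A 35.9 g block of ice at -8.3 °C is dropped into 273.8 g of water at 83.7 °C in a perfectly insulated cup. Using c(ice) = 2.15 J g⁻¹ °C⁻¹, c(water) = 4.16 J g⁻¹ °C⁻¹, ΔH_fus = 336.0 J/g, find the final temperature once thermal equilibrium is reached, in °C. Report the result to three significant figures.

Heat to bring ice to 0 °C and melt it: q₁ = 35.9×2.15×8.3 + 35.9×336.0 = 12703 J
Heat the water can supply cooling to 0 °C: 273.8×4.16×83.7 = 95335.0 J > q₁, so all ice melts.
Energy balance: 273.8×4.16×(83.7 − T) = 12703 + 35.9×4.16×(T − 0)
1139.008(83.7 − T) = 12703 + 149.344 T
95335.0 − 12703 = 1288.352 T
T = 82632.0 / 1288.352 = 64.14 °C

T_f = 64.1 °C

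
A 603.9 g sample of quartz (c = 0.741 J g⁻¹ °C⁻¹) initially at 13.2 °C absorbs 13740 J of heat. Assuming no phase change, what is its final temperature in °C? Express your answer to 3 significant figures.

T_f = 43.9 °C

ΔT = q / (m c) = 13740 / (603.9 × 0.741) = 30.70 °C
T_f = 13.2 + 30.70 = 43.90 °C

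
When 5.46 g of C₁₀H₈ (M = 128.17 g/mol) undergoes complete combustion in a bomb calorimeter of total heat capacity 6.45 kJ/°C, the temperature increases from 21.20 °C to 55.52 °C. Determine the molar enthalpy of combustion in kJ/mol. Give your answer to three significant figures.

ΔH = -5200 kJ/mol

ΔT = 55.52 − 21.20 = 34.32 °C
q_cal = C_cal × ΔT = 6.45 × 34.32 = 221.364 kJ
n = 5.46 / 128.17 = 0.04260 mol
q_rxn = −q_cal = -221.364 kJ
ΔH = -221.364 / 0.04260 = -5196 kJ/mol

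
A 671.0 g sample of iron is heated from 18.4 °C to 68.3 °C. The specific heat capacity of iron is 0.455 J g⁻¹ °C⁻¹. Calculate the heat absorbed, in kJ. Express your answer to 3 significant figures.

q = 15.2 kJ

q = m c ΔT = 671.0 × 0.455 × (68.3 − 18.4)
q = 671.0 × 0.455 × 49.9 = 15230 J = 15.2 kJ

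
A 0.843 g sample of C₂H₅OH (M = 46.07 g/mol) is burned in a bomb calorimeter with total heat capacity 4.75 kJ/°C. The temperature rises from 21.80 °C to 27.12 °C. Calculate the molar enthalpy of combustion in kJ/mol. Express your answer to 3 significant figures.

ΔH = -1380 kJ/mol

ΔT = 27.12 − 21.80 = 5.32 °C
q_cal = C_cal × ΔT = 4.75 × 5.32 = 25.27 kJ
n = 0.843 / 46.07 = 0.01830 mol
q_rxn = −q_cal = -25.27 kJ
ΔH = -25.27 / 0.01830 = -1381 kJ/mol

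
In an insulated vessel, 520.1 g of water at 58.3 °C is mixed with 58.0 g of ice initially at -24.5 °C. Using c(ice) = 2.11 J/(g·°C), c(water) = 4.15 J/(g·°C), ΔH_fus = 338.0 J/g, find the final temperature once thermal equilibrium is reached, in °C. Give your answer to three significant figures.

T_f = 43.0 °C

Heat to bring ice to 0 °C and melt it: q₁ = 58.0×2.11×24.5 + 58.0×338.0 = 22602 J
Heat the water can supply cooling to 0 °C: 520.1×4.15×58.3 = 125836 J > q₁, so all ice melts.
Energy balance: 520.1×4.15×(58.3 − T) = 22602 + 58.0×4.15×(T − 0)
2158.415(58.3 − T) = 22602 + 240.7 T
125836 − 22602 = 2399.115 T
T = 103234 / 2399.115 = 43.03 °C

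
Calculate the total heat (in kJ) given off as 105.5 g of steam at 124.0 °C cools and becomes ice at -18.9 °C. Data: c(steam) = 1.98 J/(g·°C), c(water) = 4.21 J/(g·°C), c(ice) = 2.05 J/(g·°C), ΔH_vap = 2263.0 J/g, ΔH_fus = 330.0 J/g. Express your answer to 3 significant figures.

q = 327 kJ

q1 (cool steam 124.0→100 °C): 105.5 × 1.98 × 24.0 = 5013 J
q2 (condense at 100 °C): 105.5 × 2263.0 = 238747 J
q3 (cool water 100→0 °C): 105.5 × 4.21 × 100.0 = 44416 J
q4 (freeze at 0 °C): 105.5 × 330.0 = 34815 J
q5 (cool ice 0→-18.9 °C): 105.5 × 2.05 × 18.9 = 4088 J
Total: 5013 + 238747 + 44416 + 34815 + 4088 = 327079 J = 327 kJ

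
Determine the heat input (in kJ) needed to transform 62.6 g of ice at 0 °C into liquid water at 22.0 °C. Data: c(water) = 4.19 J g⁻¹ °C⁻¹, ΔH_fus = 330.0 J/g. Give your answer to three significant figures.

q1 (melt at 0 °C): 62.6 × 330.0 = 20658 J
q2 (heat water 0.0→22.0 °C): 62.6 × 4.19 × 22.0 = 5770 J
Total: 20658 + 5770 = 26428 J = 26.4 kJ

q = 26.4 kJ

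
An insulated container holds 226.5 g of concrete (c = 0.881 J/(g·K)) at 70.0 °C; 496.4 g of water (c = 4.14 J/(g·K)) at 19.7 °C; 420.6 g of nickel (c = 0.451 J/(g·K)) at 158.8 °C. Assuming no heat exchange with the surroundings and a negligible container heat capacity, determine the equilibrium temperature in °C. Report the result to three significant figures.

Σ mᵢcᵢ(T − Tᵢ) = 0  ⇒  T = Σ mᵢcᵢTᵢ / Σ mᵢcᵢ
Σ mᵢcᵢ = 226.5×0.881 + 496.4×4.14 + 420.6×0.451 = 2444.3331
Σ mᵢcᵢTᵢ = 199.5465×70.0 + 2055.096×19.7 + 189.6906×158.8 = 84577
T = 84577 / 2444.3331 = 34.60 °C

T_f = 34.6 °C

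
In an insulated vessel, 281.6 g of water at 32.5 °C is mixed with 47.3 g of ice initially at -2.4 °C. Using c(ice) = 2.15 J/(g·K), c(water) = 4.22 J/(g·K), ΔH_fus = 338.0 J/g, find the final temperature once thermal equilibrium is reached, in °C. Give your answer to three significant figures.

Heat to bring ice to 0 °C and melt it: q₁ = 47.3×2.15×2.4 + 47.3×338.0 = 16231 J
Heat the water can supply cooling to 0 °C: 281.6×4.22×32.5 = 38621.4 J > q₁, so all ice melts.
Energy balance: 281.6×4.22×(32.5 − T) = 16231 + 47.3×4.22×(T − 0)
1188.352(32.5 − T) = 16231 + 199.606 T
38621.4 − 16231 = 1387.958 T
T = 22390.4 / 1387.958 = 16.13 °C

T_f = 16.1 °C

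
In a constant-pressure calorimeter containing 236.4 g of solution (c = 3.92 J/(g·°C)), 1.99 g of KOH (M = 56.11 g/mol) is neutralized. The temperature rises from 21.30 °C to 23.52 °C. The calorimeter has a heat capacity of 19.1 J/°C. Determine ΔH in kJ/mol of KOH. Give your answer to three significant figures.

ΔH = -59.2 kJ/mol

|ΔT| = |23.52 − 21.30| = 2.22 °C
|q_surr| = (236.4 × 3.92 + 19.1) × 2.22 = 945.788 × 2.22 = 2100 J
n(KOH) = 1.99 / 56.11 = 0.03547 mol
Temperature rose, so q_rxn = −|q_surr| = -2.100 kJ
ΔH = q_rxn / n = -59.20 kJ/mol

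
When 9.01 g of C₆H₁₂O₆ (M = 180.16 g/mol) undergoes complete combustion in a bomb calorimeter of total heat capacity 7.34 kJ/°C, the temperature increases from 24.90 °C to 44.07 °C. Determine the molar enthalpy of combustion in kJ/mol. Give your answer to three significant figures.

ΔH = -2810 kJ/mol

ΔT = 44.07 − 24.90 = 19.17 °C
q_cal = C_cal × ΔT = 7.34 × 19.17 = 140.7078 kJ
n = 9.01 / 180.16 = 0.05001 mol
q_rxn = −q_cal = -140.7078 kJ
ΔH = -140.7078 / 0.05001 = -2814 kJ/mol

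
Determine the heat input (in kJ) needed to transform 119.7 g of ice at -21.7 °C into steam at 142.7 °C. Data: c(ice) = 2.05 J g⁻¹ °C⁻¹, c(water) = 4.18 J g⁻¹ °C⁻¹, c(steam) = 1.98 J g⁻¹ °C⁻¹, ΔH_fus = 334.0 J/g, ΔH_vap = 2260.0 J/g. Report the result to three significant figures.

q = 376 kJ

q1 (heat ice -21.7→0.0 °C): 119.7 × 2.05 × 21.7 = 5325 J
q2 (melt at 0 °C): 119.7 × 334.0 = 39980 J
q3 (heat water 0.0→100.0 °C): 119.7 × 4.18 × 100.0 = 50035 J
q4 (vaporize at 100 °C): 119.7 × 2260.0 = 270522 J
q5 (heat steam 100.0→142.7 °C): 119.7 × 1.98 × 42.7 = 10120 J
Total: 5325 + 39980 + 50035 + 270522 + 10120 = 375982 J = 376 kJ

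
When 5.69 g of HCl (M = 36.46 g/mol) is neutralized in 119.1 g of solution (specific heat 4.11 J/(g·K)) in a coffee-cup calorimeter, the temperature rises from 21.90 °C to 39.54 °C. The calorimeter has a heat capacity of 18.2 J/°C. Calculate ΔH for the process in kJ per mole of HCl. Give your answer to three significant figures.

|ΔT| = |39.54 − 21.90| = 17.64 °C
|q_surr| = (119.1 × 4.11 + 18.2) × 17.64 = 507.701 × 17.64 = 8956 J
n(HCl) = 5.69 / 36.46 = 0.1561 mol
Temperature rose, so q_rxn = −|q_surr| = -8.956 kJ
ΔH = q_rxn / n = -57.37 kJ/mol

ΔH = -57.4 kJ/mol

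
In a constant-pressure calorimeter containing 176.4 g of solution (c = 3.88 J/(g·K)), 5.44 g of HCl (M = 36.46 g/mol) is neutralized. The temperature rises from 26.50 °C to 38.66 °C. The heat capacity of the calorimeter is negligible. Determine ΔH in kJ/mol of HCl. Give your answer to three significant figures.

|ΔT| = |38.66 − 26.50| = 12.16 °C
|q_surr| = (176.4 × 3.88) × 12.16 = 684.432 × 12.16 = 8323 J
n(HCl) = 5.44 / 36.46 = 0.1492 mol
Temperature rose, so q_rxn = −|q_surr| = -8.323 kJ
ΔH = q_rxn / n = -55.78 kJ/mol

ΔH = -55.8 kJ/mol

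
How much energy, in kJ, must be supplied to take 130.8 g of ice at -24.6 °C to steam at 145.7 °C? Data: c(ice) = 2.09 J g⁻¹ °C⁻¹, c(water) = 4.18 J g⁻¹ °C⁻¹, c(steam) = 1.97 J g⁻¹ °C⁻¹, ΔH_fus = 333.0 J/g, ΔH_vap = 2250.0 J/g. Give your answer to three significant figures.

q = 411 kJ

q1 (heat ice -24.6→0.0 °C): 130.8 × 2.09 × 24.6 = 6725 J
q2 (melt at 0 °C): 130.8 × 333.0 = 43556 J
q3 (heat water 0.0→100.0 °C): 130.8 × 4.18 × 100.0 = 54674 J
q4 (vaporize at 100 °C): 130.8 × 2250.0 = 294300 J
q5 (heat steam 100.0→145.7 °C): 130.8 × 1.97 × 45.7 = 11776 J
Total: 6725 + 43556 + 54674 + 294300 + 11776 = 411031 J = 411 kJ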